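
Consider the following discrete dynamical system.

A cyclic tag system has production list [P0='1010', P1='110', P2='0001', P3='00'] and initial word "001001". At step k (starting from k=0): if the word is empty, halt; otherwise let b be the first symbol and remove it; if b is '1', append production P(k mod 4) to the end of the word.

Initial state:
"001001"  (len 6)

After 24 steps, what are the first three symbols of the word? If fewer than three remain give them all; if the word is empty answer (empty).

000

t=0: "001001"  (len 6)
t=1: "01001"  (len 5)
t=2: "1001"  (len 4)
t=3: "0010001"  (len 7)
t=4: "010001"  (len 6)
t=5: "10001"  (len 5)
t=6: "0001110"  (len 7)
t=7: "001110"  (len 6)
t=8: "01110"  (len 5)
t=9: "1110"  (len 4)
t=10: "110110"  (len 6)
t=11: "101100001"  (len 9)
t=12: "0110000100"  (len 10)
t=13: "110000100"  (len 9)
t=14: "10000100110"  (len 11)
t=15: "00001001100001"  (len 14)
t=16: "0001001100001"  (len 13)
t=17: "001001100001"  (len 12)
t=18: "01001100001"  (len 11)
t=19: "1001100001"  (len 10)
t=20: "00110000100"  (len 11)
t=21: "0110000100"  (len 10)
t=22: "110000100"  (len 9)
t=23: "100001000001"  (len 12)
t=24: "0000100000100"  (len 13)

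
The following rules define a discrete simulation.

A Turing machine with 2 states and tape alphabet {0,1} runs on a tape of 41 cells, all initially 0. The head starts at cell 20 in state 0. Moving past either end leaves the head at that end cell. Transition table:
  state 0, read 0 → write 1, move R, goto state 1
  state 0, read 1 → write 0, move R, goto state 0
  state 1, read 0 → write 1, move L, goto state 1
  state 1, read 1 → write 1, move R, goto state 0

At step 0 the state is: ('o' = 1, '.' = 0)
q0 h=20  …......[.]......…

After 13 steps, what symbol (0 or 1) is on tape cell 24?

[0] q0 h=20  …......[.]......…
[1] q1 h=21  ….....o[.]......…
[2] q1 h=20  …......[o]o.....…
[3] q0 h=21  ….....o[o]......…
[4] q0 h=22  …....o.[.]......…
[5] q1 h=23  …...o.o[.]......…
[6] q1 h=22  …....o.[o]o.....…
[7] q0 h=23  …...o.o[o]......…
[8] q0 h=24  …..o.o.[.]......…
[9] q1 h=25  ….o.o.o[.]......…
[10] q1 h=24  …..o.o.[o]o.....…
[11] q0 h=25  ….o.o.o[o]......…
[12] q0 h=26  …o.o.o.[.]......…
[13] q1 h=27  ….o.o.o[.]......…

1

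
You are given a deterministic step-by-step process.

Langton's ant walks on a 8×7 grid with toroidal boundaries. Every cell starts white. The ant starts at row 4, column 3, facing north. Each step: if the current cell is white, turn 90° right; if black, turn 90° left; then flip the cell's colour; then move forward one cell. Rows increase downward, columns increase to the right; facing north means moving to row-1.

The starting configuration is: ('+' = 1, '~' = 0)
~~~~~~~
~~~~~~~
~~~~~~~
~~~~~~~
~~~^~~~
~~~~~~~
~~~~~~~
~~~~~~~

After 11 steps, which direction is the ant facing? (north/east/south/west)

west

0) ~~~~~~~
~~~~~~~
~~~~~~~
~~~~~~~
~~~^~~~
~~~~~~~
~~~~~~~
~~~~~~~
1) ~~~~~~~
~~~~~~~
~~~~~~~
~~~~~~~
~~~+>~~
~~~~~~~
~~~~~~~
~~~~~~~
2) ~~~~~~~
~~~~~~~
~~~~~~~
~~~~~~~
~~~++~~
~~~~v~~
~~~~~~~
~~~~~~~
3) ~~~~~~~
~~~~~~~
~~~~~~~
~~~~~~~
~~~++~~
~~~<+~~
~~~~~~~
~~~~~~~
4) ~~~~~~~
~~~~~~~
~~~~~~~
~~~~~~~
~~~^+~~
~~~++~~
~~~~~~~
~~~~~~~
5) ~~~~~~~
~~~~~~~
~~~~~~~
~~~~~~~
~~<~+~~
~~~++~~
~~~~~~~
~~~~~~~
6) ~~~~~~~
~~~~~~~
~~~~~~~
~~^~~~~
~~+~+~~
~~~++~~
~~~~~~~
~~~~~~~
7) ~~~~~~~
~~~~~~~
~~~~~~~
~~+>~~~
~~+~+~~
~~~++~~
~~~~~~~
~~~~~~~
8) ~~~~~~~
~~~~~~~
~~~~~~~
~~++~~~
~~+v+~~
~~~++~~
~~~~~~~
~~~~~~~
9) ~~~~~~~
~~~~~~~
~~~~~~~
~~++~~~
~~<++~~
~~~++~~
~~~~~~~
~~~~~~~
10) ~~~~~~~
~~~~~~~
~~~~~~~
~~++~~~
~~~++~~
~~v++~~
~~~~~~~
~~~~~~~
11) ~~~~~~~
~~~~~~~
~~~~~~~
~~++~~~
~~~++~~
~<+++~~
~~~~~~~
~~~~~~~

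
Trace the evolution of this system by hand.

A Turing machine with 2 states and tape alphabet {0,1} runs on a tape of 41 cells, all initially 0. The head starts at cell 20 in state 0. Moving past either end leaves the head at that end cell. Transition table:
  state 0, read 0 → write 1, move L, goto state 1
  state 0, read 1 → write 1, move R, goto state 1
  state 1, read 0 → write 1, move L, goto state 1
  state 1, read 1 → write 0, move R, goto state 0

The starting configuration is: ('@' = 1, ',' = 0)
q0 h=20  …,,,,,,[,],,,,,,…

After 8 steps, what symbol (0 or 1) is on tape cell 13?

0) q0 h=20  …,,,,,,[,],,,,,,…
1) q1 h=19  …,,,,,,[,]@,,,,,…
2) q1 h=18  …,,,,,,[,]@@,,,,…
3) q1 h=17  …,,,,,,[,]@@@,,,…
4) q1 h=16  …,,,,,,[,]@@@@,,…
5) q1 h=15  …,,,,,,[,]@@@@@,…
6) q1 h=14  …,,,,,,[,]@@@@@@…
7) q1 h=13  …,,,,,,[,]@@@@@@…
8) q1 h=12  …,,,,,,[,]@@@@@@…

1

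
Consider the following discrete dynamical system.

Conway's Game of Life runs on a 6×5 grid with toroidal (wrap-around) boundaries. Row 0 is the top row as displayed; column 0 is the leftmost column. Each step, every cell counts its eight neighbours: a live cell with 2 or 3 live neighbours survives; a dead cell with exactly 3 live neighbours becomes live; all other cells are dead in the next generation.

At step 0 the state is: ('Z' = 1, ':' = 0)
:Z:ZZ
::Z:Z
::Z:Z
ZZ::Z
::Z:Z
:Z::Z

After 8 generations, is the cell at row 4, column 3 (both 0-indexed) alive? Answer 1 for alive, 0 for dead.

step 0: :Z:ZZ
::Z:Z
::Z:Z
ZZ::Z
::Z:Z
:Z::Z
step 1: :Z::Z
:ZZ:Z
::Z:Z
:ZZ:Z
::Z:Z
:Z::Z
step 2: :Z::Z
:ZZ:Z
::::Z
:ZZ:Z
::Z:Z
:ZZ:Z
step 3: ::::Z
:ZZ:Z
::::Z
:ZZ:Z
::::Z
:ZZ:Z
step 4: ::::Z
::::Z
::::Z
::::Z
::::Z
::::Z
step 5: Z::ZZ
Z::ZZ
Z::ZZ
Z::ZZ
Z::ZZ
Z::ZZ
step 6: :ZZ::
:ZZ::
:ZZ::
:ZZ::
:ZZ::
:ZZ::
step 7: Z::Z:
Z::Z:
Z::Z:
Z::Z:
Z::Z:
Z::Z:
step 8: ZZZZ:
ZZZZ:
ZZZZ:
ZZZZ:
ZZZZ:
ZZZZ:

1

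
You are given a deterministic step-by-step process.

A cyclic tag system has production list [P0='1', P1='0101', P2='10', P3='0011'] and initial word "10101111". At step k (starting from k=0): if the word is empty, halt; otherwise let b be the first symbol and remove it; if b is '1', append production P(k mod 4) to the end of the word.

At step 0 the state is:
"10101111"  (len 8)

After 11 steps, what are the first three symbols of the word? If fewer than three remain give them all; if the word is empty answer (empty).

step 0: "10101111"  (len 8)
step 1: "01011111"  (len 8)
step 2: "1011111"  (len 7)
step 3: "01111110"  (len 8)
step 4: "1111110"  (len 7)
step 5: "1111101"  (len 7)
step 6: "1111010101"  (len 10)
step 7: "11101010110"  (len 11)
step 8: "11010101100011"  (len 14)
step 9: "10101011000111"  (len 14)
step 10: "01010110001110101"  (len 17)
step 11: "1010110001110101"  (len 16)

101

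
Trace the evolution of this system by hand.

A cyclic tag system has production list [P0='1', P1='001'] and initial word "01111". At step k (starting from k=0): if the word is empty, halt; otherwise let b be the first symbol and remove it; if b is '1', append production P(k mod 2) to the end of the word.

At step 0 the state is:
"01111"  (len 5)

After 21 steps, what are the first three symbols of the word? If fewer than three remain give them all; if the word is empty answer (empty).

001

gen 0: "01111"  (len 5)
gen 1: "1111"  (len 4)
gen 2: "111001"  (len 6)
gen 3: "110011"  (len 6)
gen 4: "10011001"  (len 8)
gen 5: "00110011"  (len 8)
gen 6: "0110011"  (len 7)
gen 7: "110011"  (len 6)
gen 8: "10011001"  (len 8)
gen 9: "00110011"  (len 8)
gen 10: "0110011"  (len 7)
gen 11: "110011"  (len 6)
gen 12: "10011001"  (len 8)
gen 13: "00110011"  (len 8)
gen 14: "0110011"  (len 7)
gen 15: "110011"  (len 6)
gen 16: "10011001"  (len 8)
gen 17: "00110011"  (len 8)
gen 18: "0110011"  (len 7)
gen 19: "110011"  (len 6)
gen 20: "10011001"  (len 8)
gen 21: "00110011"  (len 8)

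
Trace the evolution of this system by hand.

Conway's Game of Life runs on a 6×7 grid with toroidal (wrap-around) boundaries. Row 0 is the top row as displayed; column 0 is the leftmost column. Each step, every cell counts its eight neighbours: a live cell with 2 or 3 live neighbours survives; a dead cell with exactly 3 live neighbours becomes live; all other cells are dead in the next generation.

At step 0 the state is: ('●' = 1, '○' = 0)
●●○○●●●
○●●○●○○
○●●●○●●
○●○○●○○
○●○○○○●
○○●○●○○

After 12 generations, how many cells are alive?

7

gen 0: ●●○○●●●
○●●○●○○
○●●●○●●
○●○○●○○
○●○○○○●
○○●○●○○
gen 1: ●○○○●○●
○○○○○○○
○○○○○●○
○●○●●○●
●●●●○●○
○○●●●○○
gen 2: ○○○○●●○
○○○○○●●
○○○○●●○
○●○●○○●
●○○○○●●
○○○○○○○
gen 3: ○○○○●●●
○○○○○○●
●○○○●○○
○○○○○○○
●○○○○●●
○○○○●○○
gen 4: ○○○○●○●
●○○○●○●
○○○○○○○
●○○○○●○
○○○○○●●
●○○○●○○
gen 5: ○○○●●○●
●○○○○○●
●○○○○●○
○○○○○●○
●○○○●●○
●○○○●○○
gen 6: ○○○●●○●
●○○○●○○
●○○○○●○
○○○○○●○
○○○○●●○
●○○○○○○
gen 7: ●○○●●●●
●○○●●○○
○○○○●●○
○○○○○●○
○○○○●●●
○○○●○○●
gen 8: ●○●○○○○
●○○○○○○
○○○●○●●
○○○○○○○
○○○○●○●
○○○●○○○
gen 9: ○●○○○○○
●●○○○○○
○○○○○○●
○○○○●○●
○○○○○○○
○○○●○○○
gen 10: ●●●○○○○
●●○○○○○
○○○○○●●
○○○○○●○
○○○○○○○
○○○○○○○
gen 11: ●○●○○○○
○○●○○○○
●○○○○●●
○○○○○●●
○○○○○○○
○●○○○○○
gen 12: ○○●○○○○
●○○○○○○
●○○○○●○
●○○○○●○
○○○○○○○
○●○○○○○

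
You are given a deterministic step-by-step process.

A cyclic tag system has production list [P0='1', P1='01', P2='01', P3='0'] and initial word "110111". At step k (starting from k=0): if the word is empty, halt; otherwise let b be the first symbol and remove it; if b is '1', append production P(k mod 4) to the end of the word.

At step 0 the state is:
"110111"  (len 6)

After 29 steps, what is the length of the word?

t=0: "110111"  (len 6)
t=1: "101111"  (len 6)
t=2: "0111101"  (len 7)
t=3: "111101"  (len 6)
t=4: "111010"  (len 6)
t=5: "110101"  (len 6)
t=6: "1010101"  (len 7)
t=7: "01010101"  (len 8)
t=8: "1010101"  (len 7)
t=9: "0101011"  (len 7)
t=10: "101011"  (len 6)
t=11: "0101101"  (len 7)
t=12: "101101"  (len 6)
t=13: "011011"  (len 6)
t=14: "11011"  (len 5)
t=15: "101101"  (len 6)
t=16: "011010"  (len 6)
t=17: "11010"  (len 5)
t=18: "101001"  (len 6)
t=19: "0100101"  (len 7)
t=20: "100101"  (len 6)
t=21: "001011"  (len 6)
t=22: "01011"  (len 5)
t=23: "1011"  (len 4)
t=24: "0110"  (len 4)
t=25: "110"  (len 3)
t=26: "1001"  (len 4)
t=27: "00101"  (len 5)
t=28: "0101"  (len 4)
t=29: "101"  (len 3)

3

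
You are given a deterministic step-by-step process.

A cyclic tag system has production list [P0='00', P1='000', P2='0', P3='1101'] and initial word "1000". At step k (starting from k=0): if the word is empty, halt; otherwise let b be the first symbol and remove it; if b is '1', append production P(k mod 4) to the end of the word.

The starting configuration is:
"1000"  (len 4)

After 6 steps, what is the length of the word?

t=0: "1000"  (len 4)
t=1: "00000"  (len 5)
t=2: "0000"  (len 4)
t=3: "000"  (len 3)
t=4: "00"  (len 2)
t=5: "0"  (len 1)
t=6: (halted — word empty)

0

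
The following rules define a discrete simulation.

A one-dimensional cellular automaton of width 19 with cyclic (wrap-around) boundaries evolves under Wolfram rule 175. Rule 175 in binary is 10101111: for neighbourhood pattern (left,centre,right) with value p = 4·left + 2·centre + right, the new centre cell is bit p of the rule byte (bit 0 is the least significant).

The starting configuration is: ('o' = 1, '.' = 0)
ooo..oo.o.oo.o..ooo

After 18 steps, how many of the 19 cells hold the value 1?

14

[0] ooo..oo.o.oo.o..ooo
[1] oo..oo.oooo.oo.oooo
[2] o..oo.oooo.oo.ooooo
[3] ..oo.oooo.oo.oooooo
[4] .oo.oooo.oo.oooooo.
[5] oo.oooo.oo.oooooo..
[6] o.oooo.oo.oooooo..o
[7] .oooo.oo.oooooo..oo
[8] oooo.oo.oooooo..oo.
[9] ooo.oo.oooooo..oo.o
[10] oo.oo.oooooo..oo.oo
[11] o.oo.oooooo..oo.ooo
[12] .oo.oooooo..oo.oooo
[13] oo.oooooo..oo.oooo.
[14] o.oooooo..oo.oooo.o
[15] .oooooo..oo.oooo.oo
[16] oooooo..oo.oooo.oo.
[17] ooooo..oo.oooo.oo.o
[18] oooo..oo.oooo.oo.oo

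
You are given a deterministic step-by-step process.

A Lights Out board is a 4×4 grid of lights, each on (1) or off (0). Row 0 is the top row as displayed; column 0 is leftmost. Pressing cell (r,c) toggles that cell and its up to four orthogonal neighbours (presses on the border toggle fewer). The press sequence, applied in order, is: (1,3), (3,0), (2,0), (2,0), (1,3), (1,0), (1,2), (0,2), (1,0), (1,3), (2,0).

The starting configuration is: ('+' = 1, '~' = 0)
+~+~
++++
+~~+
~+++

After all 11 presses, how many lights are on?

9

t=0: +~+~
++++
+~~+
~+++
t=1: +~++
++~~
+~~~
~+++
t=2: +~++
++~~
~~~~
+~++
t=3: +~++
~+~~
++~~
~~++
t=4: +~++
++~~
~~~~
+~++
t=5: +~+~
++++
~~~+
+~++
t=6: ~~+~
~~++
+~~+
+~++
t=7: ~~~~
~+~~
+~++
+~++
t=8: ~+++
~++~
+~++
+~++
t=9: ++++
+~+~
~~++
+~++
t=10: +++~
+~~+
~~+~
+~++
t=11: +++~
~~~+
+++~
~~++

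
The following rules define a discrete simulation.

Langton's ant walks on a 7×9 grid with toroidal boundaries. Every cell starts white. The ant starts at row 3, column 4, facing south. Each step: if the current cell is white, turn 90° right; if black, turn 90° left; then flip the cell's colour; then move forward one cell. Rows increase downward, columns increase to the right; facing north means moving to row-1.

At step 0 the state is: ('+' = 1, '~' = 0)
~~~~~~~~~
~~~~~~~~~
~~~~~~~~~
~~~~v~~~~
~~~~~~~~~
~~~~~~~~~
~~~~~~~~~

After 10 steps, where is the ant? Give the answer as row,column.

2,5

k=0  ~~~~~~~~~
~~~~~~~~~
~~~~~~~~~
~~~~v~~~~
~~~~~~~~~
~~~~~~~~~
~~~~~~~~~
k=1  ~~~~~~~~~
~~~~~~~~~
~~~~~~~~~
~~~<+~~~~
~~~~~~~~~
~~~~~~~~~
~~~~~~~~~
k=2  ~~~~~~~~~
~~~~~~~~~
~~~^~~~~~
~~~++~~~~
~~~~~~~~~
~~~~~~~~~
~~~~~~~~~
k=3  ~~~~~~~~~
~~~~~~~~~
~~~+>~~~~
~~~++~~~~
~~~~~~~~~
~~~~~~~~~
~~~~~~~~~
k=4  ~~~~~~~~~
~~~~~~~~~
~~~++~~~~
~~~+v~~~~
~~~~~~~~~
~~~~~~~~~
~~~~~~~~~
k=5  ~~~~~~~~~
~~~~~~~~~
~~~++~~~~
~~~+~>~~~
~~~~~~~~~
~~~~~~~~~
~~~~~~~~~
k=6  ~~~~~~~~~
~~~~~~~~~
~~~++~~~~
~~~+~+~~~
~~~~~v~~~
~~~~~~~~~
~~~~~~~~~
k=7  ~~~~~~~~~
~~~~~~~~~
~~~++~~~~
~~~+~+~~~
~~~~<+~~~
~~~~~~~~~
~~~~~~~~~
k=8  ~~~~~~~~~
~~~~~~~~~
~~~++~~~~
~~~+^+~~~
~~~~++~~~
~~~~~~~~~
~~~~~~~~~
k=9  ~~~~~~~~~
~~~~~~~~~
~~~++~~~~
~~~++>~~~
~~~~++~~~
~~~~~~~~~
~~~~~~~~~
k=10  ~~~~~~~~~
~~~~~~~~~
~~~++^~~~
~~~++~~~~
~~~~++~~~
~~~~~~~~~
~~~~~~~~~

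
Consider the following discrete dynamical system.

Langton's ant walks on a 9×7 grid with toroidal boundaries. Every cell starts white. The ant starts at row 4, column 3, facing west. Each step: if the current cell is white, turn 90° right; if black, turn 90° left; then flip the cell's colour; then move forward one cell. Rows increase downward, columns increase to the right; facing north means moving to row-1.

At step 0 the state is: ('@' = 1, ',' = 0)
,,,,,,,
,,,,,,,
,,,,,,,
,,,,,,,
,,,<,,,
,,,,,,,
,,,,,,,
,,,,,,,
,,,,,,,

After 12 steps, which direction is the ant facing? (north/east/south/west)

step 0: ,,,,,,,
,,,,,,,
,,,,,,,
,,,,,,,
,,,<,,,
,,,,,,,
,,,,,,,
,,,,,,,
,,,,,,,
step 1: ,,,,,,,
,,,,,,,
,,,,,,,
,,,^,,,
,,,@,,,
,,,,,,,
,,,,,,,
,,,,,,,
,,,,,,,
step 2: ,,,,,,,
,,,,,,,
,,,,,,,
,,,@>,,
,,,@,,,
,,,,,,,
,,,,,,,
,,,,,,,
,,,,,,,
step 3: ,,,,,,,
,,,,,,,
,,,,,,,
,,,@@,,
,,,@v,,
,,,,,,,
,,,,,,,
,,,,,,,
,,,,,,,
step 4: ,,,,,,,
,,,,,,,
,,,,,,,
,,,@@,,
,,,<@,,
,,,,,,,
,,,,,,,
,,,,,,,
,,,,,,,
step 5: ,,,,,,,
,,,,,,,
,,,,,,,
,,,@@,,
,,,,@,,
,,,v,,,
,,,,,,,
,,,,,,,
,,,,,,,
step 6: ,,,,,,,
,,,,,,,
,,,,,,,
,,,@@,,
,,,,@,,
,,<@,,,
,,,,,,,
,,,,,,,
,,,,,,,
step 7: ,,,,,,,
,,,,,,,
,,,,,,,
,,,@@,,
,,^,@,,
,,@@,,,
,,,,,,,
,,,,,,,
,,,,,,,
step 8: ,,,,,,,
,,,,,,,
,,,,,,,
,,,@@,,
,,@>@,,
,,@@,,,
,,,,,,,
,,,,,,,
,,,,,,,
step 9: ,,,,,,,
,,,,,,,
,,,,,,,
,,,@@,,
,,@@@,,
,,@v,,,
,,,,,,,
,,,,,,,
,,,,,,,
step 10: ,,,,,,,
,,,,,,,
,,,,,,,
,,,@@,,
,,@@@,,
,,@,>,,
,,,,,,,
,,,,,,,
,,,,,,,
step 11: ,,,,,,,
,,,,,,,
,,,,,,,
,,,@@,,
,,@@@,,
,,@,@,,
,,,,v,,
,,,,,,,
,,,,,,,
step 12: ,,,,,,,
,,,,,,,
,,,,,,,
,,,@@,,
,,@@@,,
,,@,@,,
,,,<@,,
,,,,,,,
,,,,,,,

west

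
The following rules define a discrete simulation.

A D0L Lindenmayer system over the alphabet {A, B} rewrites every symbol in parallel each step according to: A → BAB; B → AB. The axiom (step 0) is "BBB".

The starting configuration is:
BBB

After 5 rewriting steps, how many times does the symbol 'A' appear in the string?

87

gen 0: BBB
gen 1: ABABAB
gen 2: BABABBABABBABAB
gen 3: ABBABABBABABABBABABBABABABBABABBABAB
gen 4: BABABABBABABBABABABBABABBABABBABABABBABABBABABABBABABBABABBABABABBABABBABABABBABABBABAB
gen 5: ABBABABBABABBABABABBABABBABABABBABABBABABBABABABBABABBABAB…BABABABBABABBABABABBABABBABABBABABABBABABBABABABBABABBABAB  (len 210)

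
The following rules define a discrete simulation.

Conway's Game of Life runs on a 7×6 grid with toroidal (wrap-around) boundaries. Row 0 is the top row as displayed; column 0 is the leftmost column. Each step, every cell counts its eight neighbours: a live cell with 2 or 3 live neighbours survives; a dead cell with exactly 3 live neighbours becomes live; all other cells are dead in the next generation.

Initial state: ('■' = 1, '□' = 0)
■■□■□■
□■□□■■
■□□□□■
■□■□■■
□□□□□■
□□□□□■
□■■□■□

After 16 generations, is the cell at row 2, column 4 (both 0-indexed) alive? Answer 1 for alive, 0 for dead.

gen 0: ■■□■□■
□■□□■■
■□□□□■
■□■□■■
□□□□□■
□□□□□■
□■■□■□
gen 1: □□□■□□
□■■□□□
□□□■□□
□■□□■□
□□□□□□
■□□□■■
□■■■■□
gen 2: □□□□■□
□□■■□□
□■□■□□
□□□□□□
■□□□■□
■■■□■■
■■■□□□
gen 3: □□□□□□
□□■■■□
□□□■□□
□□□□□□
■□□■■□
□□■□■□
□□■□■□
gen 4: □□■□■□
□□■■■□
□□■■■□
□□□■■□
□□□■■■
□■■□■□
□□□□□□
gen 5: □□■□■□
□■□□□■
□□□□□■
□□□□□□
□□□□□■
□□■□■■
□■■□□□
gen 6: ■□■■□□
■□□□■■
■□□□□□
□□□□□□
□□□□■■
■■■■■■
□■■□■■
gen 7: □□■□□□
■□□■■□
■□□□□□
□□□□□■
□■■□□□
□□□□□□
□□□□□□
gen 8: □□□■□□
□■□■□■
■□□□■□
■■□□□□
□□□□□□
□□□□□□
□□□□□□
gen 9: □□■□■□
■□■■□■
□□■□■□
■■□□□■
□□□□□□
□□□□□□
□□□□□□
gen 10: □■■□■■
□□■□□■
□□■□■□
■■□□□■
■□□□□□
□□□□□□
□□□□□□
gen 11: ■■■■■■
■□■□□■
□□■■■□
■■□□□■
■■□□□■
□□□□□□
□□□□□□
gen 12: □□■■■□
□□□□□□
□□■■■□
□□□■□□
□■□□□■
■□□□□□
■■■■■■
gen 13: ■□□□□□
□□□□□□
□□■■■□
□□□■□□
■□□□□□
□□□■□□
■□□□□□
gen 14: □□□□□□
□□□■□□
□□■■■□
□□■■■□
□□□□□□
□□□□□□
□□□□□□
gen 15: □□□□□□
□□■■■□
□□□□□□
□□■□■□
□□□■□□
□□□□□□
□□□□□□
gen 16: □□□■□□
□□□■□□
□□■□■□
□□□■□□
□□□■□□
□□□□□□
□□□□□□

1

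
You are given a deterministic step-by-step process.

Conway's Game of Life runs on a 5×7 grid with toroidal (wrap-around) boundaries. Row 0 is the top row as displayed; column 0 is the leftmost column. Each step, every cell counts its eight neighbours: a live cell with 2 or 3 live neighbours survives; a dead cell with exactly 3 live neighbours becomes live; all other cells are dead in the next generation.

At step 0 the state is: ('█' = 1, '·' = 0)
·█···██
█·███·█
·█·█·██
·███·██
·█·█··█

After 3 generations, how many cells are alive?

gen 0: ·█···██
█·███·█
·█·█·██
·███·██
·█·█··█
gen 1: ·█·····
···█···
·······
·█·█···
·█·█···
gen 2: ·······
·······
··█····
·······
██·····
gen 3: ·······
·······
·······
·█·····
·······

1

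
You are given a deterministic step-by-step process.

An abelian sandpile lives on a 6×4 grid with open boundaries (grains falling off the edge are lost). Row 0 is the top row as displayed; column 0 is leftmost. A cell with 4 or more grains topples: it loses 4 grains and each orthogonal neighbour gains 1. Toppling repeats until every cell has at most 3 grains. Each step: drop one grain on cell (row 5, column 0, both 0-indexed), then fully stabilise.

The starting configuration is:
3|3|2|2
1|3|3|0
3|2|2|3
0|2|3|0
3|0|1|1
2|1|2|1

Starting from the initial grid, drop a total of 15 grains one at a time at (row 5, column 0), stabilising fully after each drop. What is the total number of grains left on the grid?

48

0) 3|3|2|2
1|3|3|0
3|2|2|3
0|2|3|0
3|0|1|1
2|1|2|1
1) 3|3|2|2
1|3|3|0
3|2|2|3
0|2|3|0
3|0|1|1
3|1|2|1
2) 3|3|2|2
1|3|3|0
3|2|2|3
1|2|3|0
0|1|1|1
1|2|2|1
3) 3|3|2|2
1|3|3|0
3|2|2|3
1|2|3|0
0|1|1|1
2|2|2|1
4) 3|3|2|2
1|3|3|0
3|2|2|3
1|2|3|0
0|1|1|1
3|2|2|1
5) 3|3|2|2
1|3|3|0
3|2|2|3
1|2|3|0
1|1|1|1
0|3|2|1
6) 3|3|2|2
1|3|3|0
3|2|2|3
1|2|3|0
1|1|1|1
1|3|2|1
7) 3|3|2|2
1|3|3|0
3|2|2|3
1|2|3|0
1|1|1|1
2|3|2|1
8) 3|3|2|2
1|3|3|0
3|2|2|3
1|2|3|0
1|1|1|1
3|3|2|1
9) 3|3|2|2
1|3|3|0
3|2|2|3
1|2|3|0
2|2|1|1
1|0|3|1
10) 3|3|2|2
1|3|3|0
3|2|2|3
1|2|3|0
2|2|1|1
2|0|3|1
11) 3|3|2|2
1|3|3|0
3|2|2|3
1|2|3|0
2|2|1|1
3|0|3|1
12) 3|3|2|2
1|3|3|0
3|2|2|3
1|2|3|0
3|2|1|1
0|1|3|1
13) 3|3|2|2
1|3|3|0
3|2|2|3
1|2|3|0
3|2|1|1
1|1|3|1
14) 3|3|2|2
1|3|3|0
3|2|2|3
1|2|3|0
3|2|1|1
2|1|3|1
15) 3|3|2|2
1|3|3|0
3|2|2|3
1|2|3|0
3|2|1|1
3|1|3|1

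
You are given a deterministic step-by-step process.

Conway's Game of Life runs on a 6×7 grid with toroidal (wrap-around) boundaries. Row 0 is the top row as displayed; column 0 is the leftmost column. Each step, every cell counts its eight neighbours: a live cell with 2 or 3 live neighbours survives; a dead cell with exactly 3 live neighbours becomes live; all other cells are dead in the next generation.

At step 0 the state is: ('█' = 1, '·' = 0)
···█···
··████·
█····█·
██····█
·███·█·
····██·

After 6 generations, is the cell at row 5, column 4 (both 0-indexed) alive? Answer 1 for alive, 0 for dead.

1

k=0  ···█···
··████·
█····█·
██····█
·███·█·
····██·
k=1  ··█····
··██·██
█·██·█·
····██·
·███·█·
·····█·
k=2  ··█████
·····██
·██····
·····█·
··██·██
·█·██··
k=3  █·█···█
██····█
·····██
·█·████
··██·██
██·····
k=4  ··█····
·█·····
·██····
···█···
···█···
···█·█·
k=5  ··█····
·█·····
·██····
···█···
··██···
··███··
k=6  ·██····
·█·····
·██····
·█·█···
·······
·█··█··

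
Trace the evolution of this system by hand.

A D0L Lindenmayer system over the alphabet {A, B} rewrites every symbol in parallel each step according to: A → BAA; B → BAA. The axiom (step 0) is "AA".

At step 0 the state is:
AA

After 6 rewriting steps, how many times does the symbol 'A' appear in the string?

972

0) AA
1) BAABAA
2) BAABAABAABAABAABAA
3) BAABAABAABAABAABAABAABAABAABAABAABAABAABAABAABAABAABAA
4) BAABAABAABAABAABAABAABAABAABAABAABAABAABAABAABAABAABAABAAB…ABAABAABAABAABAABAABAABAABAABAABAABAABAABAABAABAABAABAABAA  (len 162)
5) BAABAABAABAABAABAABAABAABAABAABAABAABAABAABAABAABAABAABAAB…ABAABAABAABAABAABAABAABAABAABAABAABAABAABAABAABAABAABAABAA  (len 486)
6) BAABAABAABAABAABAABAABAABAABAABAABAABAABAABAABAABAABAABAAB…ABAABAABAABAABAABAABAABAABAABAABAABAABAABAABAABAABAABAABAA  (len 1458)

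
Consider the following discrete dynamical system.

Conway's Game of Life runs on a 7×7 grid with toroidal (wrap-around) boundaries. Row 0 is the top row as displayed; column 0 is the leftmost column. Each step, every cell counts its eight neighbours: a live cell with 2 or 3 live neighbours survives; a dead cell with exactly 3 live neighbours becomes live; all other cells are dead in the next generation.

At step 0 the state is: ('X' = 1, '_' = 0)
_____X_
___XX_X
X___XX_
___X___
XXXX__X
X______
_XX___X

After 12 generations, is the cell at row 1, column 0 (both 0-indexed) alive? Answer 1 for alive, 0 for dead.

[0] _____X_
___XX_X
X___XX_
___X___
XXXX__X
X______
_XX___X
[1] X_XXXXX
___X__X
_____XX
___X_X_
XXXX__X
___X___
XX____X
[2] __XXX__
__XX___
_____XX
_X_X_X_
XX_X__X
___X___
_X_____
[3] _X__X__
__X__X_
___X_XX
_X___X_
XX_X__X
_X_____
____X__
[4] ___XXX_
__XX_XX
__X__XX
_X___X_
_X____X
_XX____
_______
[5] __XX_XX
__X____
XXXX___
_XX__X_
_X_____
XXX____
__XXX__
[6] _X___X_
X___X_X
X__X___
___X___
_______
X______
X___XXX
[7] _X_____
XX__XXX
X__XX_X
_______
_______
X____X_
XX__XX_
[8] __X____
_XXXX__
_X_XX__
_______
_______
XX__XX_
XX__XX_
[9] X____X_
_X__X__
_X__X__
_______
_______
XX__XX_
X_XXXX_
[10] X_X__X_
XX__XX_
_______
_______
_______
XXX__X_
X_XX___
[11] X_X__X_
XX__XX_
_______
_______
_X_____
X_XX__X
X__XX__
[12] X_X__X_
XX__XX_
_______
_______
XXX____
X_XXX_X
X___XX_

1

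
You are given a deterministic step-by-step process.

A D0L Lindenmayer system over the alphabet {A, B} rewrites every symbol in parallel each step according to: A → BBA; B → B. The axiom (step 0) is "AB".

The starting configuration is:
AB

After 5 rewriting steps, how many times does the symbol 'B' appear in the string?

11

k=0  AB
k=1  BBAB
k=2  BBBBAB
k=3  BBBBBBAB
k=4  BBBBBBBBAB
k=5  BBBBBBBBBBAB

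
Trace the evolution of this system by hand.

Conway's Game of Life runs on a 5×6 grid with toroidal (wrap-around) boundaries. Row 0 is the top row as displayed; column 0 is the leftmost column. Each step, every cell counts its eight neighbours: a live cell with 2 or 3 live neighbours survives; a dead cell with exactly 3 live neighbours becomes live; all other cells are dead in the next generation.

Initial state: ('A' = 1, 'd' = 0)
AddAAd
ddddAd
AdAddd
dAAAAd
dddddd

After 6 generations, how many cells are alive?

5

k=0  AddAAd
ddddAd
AdAddd
dAAAAd
dddddd
k=1  dddAAA
dAddAd
ddAdAA
dAAAdd
dAdddA
k=2  ddAAdA
AdAddd
AdddAA
dAdAdA
dAdddA
k=3  ddAAAA
AdAddd
ddAAAd
dAAddd
dAdAdA
k=4  dddddA
dddddd
dddddd
AAdddd
dAdddA
k=5  Addddd
dddddd
dddddd
AAdddd
dAdddA
k=6  Addddd
dddddd
dddddd
AAdddd
dAdddA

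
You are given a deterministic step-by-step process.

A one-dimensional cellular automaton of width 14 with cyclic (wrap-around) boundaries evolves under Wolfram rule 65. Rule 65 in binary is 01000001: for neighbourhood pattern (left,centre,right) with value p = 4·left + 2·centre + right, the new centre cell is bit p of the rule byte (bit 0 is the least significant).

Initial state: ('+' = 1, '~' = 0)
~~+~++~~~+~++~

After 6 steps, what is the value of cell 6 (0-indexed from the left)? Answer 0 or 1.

0

step 0: ~~+~++~~~+~++~
step 1: +~~~~+~+~~~~+~
step 2: ~~++~~~~~++~~~
step 3: +~~+~+++~~+~++
step 4: +~~~~~~+~~~~~~
step 5: ~~++++~~~++++~
step 6: +~~~~+~+~~~~+~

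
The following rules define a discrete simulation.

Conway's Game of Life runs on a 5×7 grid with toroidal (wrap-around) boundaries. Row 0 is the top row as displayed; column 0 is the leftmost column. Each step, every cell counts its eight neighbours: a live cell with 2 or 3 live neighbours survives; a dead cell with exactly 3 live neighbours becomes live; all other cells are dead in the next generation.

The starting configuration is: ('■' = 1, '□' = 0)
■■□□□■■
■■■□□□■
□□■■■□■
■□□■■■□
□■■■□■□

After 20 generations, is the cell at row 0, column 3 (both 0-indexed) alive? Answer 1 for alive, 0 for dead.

t=0: ■■□□□■■
■■■□□□■
□□■■■□■
■□□■■■□
□■■■□■□
t=1: □□□■■■□
□□□□■□□
□□□□□□□
■□□□□□□
□□□■□□□
t=2: □□□■□■□
□□□■■■□
□□□□□□□
□□□□□□□
□□□■□□□
t=3: □□■■□■□
□□□■□■□
□□□□■□□
□□□□□□□
□□□□■□□
t=4: □□■■□■□
□□■■□■□
□□□□■□□
□□□□□□□
□□□■■□□
t=5: □□□□□■□
□□■□□■□
□□□■■□□
□□□■■□□
□□■■■□□
t=6: □□■□□■□
□□□■□■□
□□■□□■□
□□□□□■□
□□■□□■□
t=7: □□■■□■■
□□■■□■■
□□□□□■■
□□□□■■■
□□□□■■■
t=8: ■□■□□□□
■□■■□□□
■□□■□□□
■□□□□□□
■□□□□□□
t=9: ■□■■□□■
■□■■□□■
■□■■□□■
■■□□□□■
■□□□□□■
t=10: □□■■□■□
□□□□■■□
□□□■□■□
□□■□□■□
□□■□□■□
t=11: □□■■□■■
□□■□□■■
□□□■□■■
□□■■□■■
□■■□□■■
t=12: □□□■□□□
■□■□□□□
■□□■□□□
□■□■□□□
□■□□□□□
t=13: □■■□□□□
□■■■□□□
■□□■□□□
■■□□□□□
□□□□□□□
t=14: □■□■□□□
■□□■□□□
■□□■□□□
■■□□□□□
■□■□□□□
t=15: ■■□■□□□
■■□■■□□
■□■□□□■
■□■□□□■
■□■□□□□
t=16: □□□■■□■
□□□■■□□
□□■□□■□
□□■■□□□
□□■■□□□
t=17: □□□□□■□
□□■□□□□
□□■□□□□
□■□□■□□
□□□□□□□
t=18: □□□□□□□
□□□□□□□
□■■■□□□
□□□□□□□
□□□□□□□
t=19: □□□□□□□
□□■□□□□
□□■□□□□
□□■□□□□
□□□□□□□
t=20: □□□□□□□
□□□□□□□
□■■■□□□
□□□□□□□
□□□□□□□

0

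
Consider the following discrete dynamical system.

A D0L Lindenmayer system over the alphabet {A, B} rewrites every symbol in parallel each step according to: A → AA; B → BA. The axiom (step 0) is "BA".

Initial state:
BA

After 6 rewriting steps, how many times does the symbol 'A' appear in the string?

127

0) BA
1) BAAA
2) BAAAAAAA
3) BAAAAAAAAAAAAAAA
4) BAAAAAAAAAAAAAAAAAAAAAAAAAAAAAAA
5) BAAAAAAAAAAAAAAAAAAAAAAAAAAAAAAAAAAAAAAAAAAAAAAAAAAAAAAAAAAAAAAA
6) BAAAAAAAAAAAAAAAAAAAAAAAAAAAAAAAAAAAAAAAAAAAAAAAAAAAAAAAAA…AAAAAAAAAAAAAAAAAAAAAAAAAAAAAAAAAAAAAAAAAAAAAAAAAAAAAAAAAA  (len 128)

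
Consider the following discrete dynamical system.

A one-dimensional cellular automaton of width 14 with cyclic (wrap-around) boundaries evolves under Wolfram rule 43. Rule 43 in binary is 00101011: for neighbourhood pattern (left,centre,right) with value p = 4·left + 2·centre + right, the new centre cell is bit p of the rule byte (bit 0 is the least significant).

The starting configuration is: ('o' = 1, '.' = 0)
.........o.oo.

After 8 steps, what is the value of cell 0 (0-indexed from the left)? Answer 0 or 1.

t=0: .........o.oo.
t=1: ooooooooo.oo..
t=2: o........oo..o
t=3: ..oooooooo..oo
t=4: .oo........oo.
t=5: oo..oooooooo..
t=6: o..oo........o
t=7: ..oo..oooooooo
t=8: .oo..oo.......

0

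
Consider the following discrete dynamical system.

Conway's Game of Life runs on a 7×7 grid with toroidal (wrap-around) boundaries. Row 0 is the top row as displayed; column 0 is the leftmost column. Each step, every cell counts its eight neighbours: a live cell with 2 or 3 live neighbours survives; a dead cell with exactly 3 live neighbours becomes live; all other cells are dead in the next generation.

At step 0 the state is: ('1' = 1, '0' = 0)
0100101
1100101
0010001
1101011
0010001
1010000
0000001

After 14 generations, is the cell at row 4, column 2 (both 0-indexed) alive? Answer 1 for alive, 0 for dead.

1

k=0  0100101
1100101
0010001
1101011
0010001
1010000
0000001
k=1  0100001
0111001
0011100
0101010
0011010
1100001
0100011
k=2  0100001
0100110
1000010
0100010
0001010
0100100
0110010
k=3  0100101
0100110
1100010
0000010
0010010
0101110
0110010
k=4  0101101
0110100
1100010
0100110
0011011
0101011
0100001
k=5  0101100
0000101
1001011
0101000
0101000
0101000
0101001
k=6  0001100
0010001
1011011
0101001
1101100
0101100
0101000
k=7  0001100
1110001
0001110
0000000
0100010
0100000
0000000
k=8  1111000
1110001
1111111
0000010
0000000
0000000
0000000
k=9  0001001
0000000
0001100
1111010
0000000
0000000
0110000
k=10  0010000
0001100
0101100
0111000
0110000
0000000
0010000
k=11  0010000
0000100
0100000
1000100
0101000
0110000
0000000
k=12  0000000
0000000
0000000
1110000
1101000
0110000
0110000
k=13  0000000
0000000
0100000
1010000
0001000
0001000
0110000
k=14  0000000
0000000
0100000
0110000
0011000
0001000
0010000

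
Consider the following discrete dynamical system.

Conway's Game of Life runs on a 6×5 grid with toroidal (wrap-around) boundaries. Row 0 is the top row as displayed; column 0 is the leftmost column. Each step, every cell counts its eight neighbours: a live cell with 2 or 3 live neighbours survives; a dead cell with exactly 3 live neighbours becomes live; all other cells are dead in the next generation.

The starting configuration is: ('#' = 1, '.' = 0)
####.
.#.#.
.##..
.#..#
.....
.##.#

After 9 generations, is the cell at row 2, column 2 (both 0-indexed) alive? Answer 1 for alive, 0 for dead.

gen 0: ####.
.#.#.
.##..
.#..#
.....
.##.#
gen 1: .....
...##
.#.#.
###..
.###.
....#
gen 2: ...##
..###
.#.#.
#...#
...##
..##.
gen 3: .....
#....
.#...
#.#..
#.#..
..#..
gen 4: .....
.....
##...
#.#..
..##.
.#...
gen 5: .....
.....
##...
#.###
..##.
..#..
gen 6: .....
.....
####.
#....
.....
..##.
gen 7: .....
.##..
###.#
#.#.#
.....
.....
gen 8: .....
..##.
....#
..#.#
.....
.....
gen 9: .....
...#.
..#.#
...#.
.....
.....

1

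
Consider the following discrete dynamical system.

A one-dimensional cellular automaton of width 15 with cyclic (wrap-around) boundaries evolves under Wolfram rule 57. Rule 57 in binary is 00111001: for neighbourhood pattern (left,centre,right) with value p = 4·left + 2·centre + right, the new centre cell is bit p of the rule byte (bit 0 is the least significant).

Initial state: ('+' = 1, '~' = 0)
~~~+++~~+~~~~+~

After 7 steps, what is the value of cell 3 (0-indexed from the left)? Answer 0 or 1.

0

t=0: ~~~+++~~+~~~~+~
t=1: ++~+~~+~~+++~~+
t=2: ~~+~+~~+~+~~+~+
t=3: +~~+~+~~+~+~~+~
t=4: ~+~~+~+~~+~+~~+
t=5: +~+~~+~+~~+~+~~
t=6: ~+~+~~+~+~~+~+~
t=7: ~~+~+~~+~+~~+~+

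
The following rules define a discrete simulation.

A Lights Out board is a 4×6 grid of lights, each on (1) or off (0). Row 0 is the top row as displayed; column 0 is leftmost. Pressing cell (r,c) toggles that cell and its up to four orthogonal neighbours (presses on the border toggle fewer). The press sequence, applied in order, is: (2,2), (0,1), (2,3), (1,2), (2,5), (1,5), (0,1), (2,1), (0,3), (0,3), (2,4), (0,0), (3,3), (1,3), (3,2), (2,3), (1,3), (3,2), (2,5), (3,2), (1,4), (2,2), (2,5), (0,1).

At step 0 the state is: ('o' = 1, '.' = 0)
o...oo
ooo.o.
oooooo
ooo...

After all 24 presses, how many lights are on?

gen 0: o...oo
ooo.o.
oooooo
ooo...
gen 1: o...oo
oo..o.
o...oo
oo....
gen 2: .oo.oo
o...o.
o...oo
oo....
gen 3: .oo.oo
o..oo.
o.oo.o
oo.o..
gen 4: .o..oo
ooo.o.
o..o.o
oo.o..
gen 5: .o..oo
ooo.oo
o..oo.
oo.o.o
gen 6: .o..o.
ooo...
o..ooo
oo.o.o
gen 7: o.o.o.
o.o...
o..ooo
oo.o.o
gen 8: o.o.o.
ooo...
.ooooo
o..o.o
gen 9: o..o..
oooo..
.ooooo
o..o.o
gen 10: o.o.o.
ooo...
.ooooo
o..o.o
gen 11: o.o.o.
ooo.o.
.oo...
o..ooo
gen 12: .oo.o.
.oo.o.
.oo...
o..ooo
gen 13: .oo.o.
.oo.o.
.ooo..
o.o..o
gen 14: .oooo.
.o.o..
.oo...
o.o..o
gen 15: .oooo.
.o.o..
.o....
oo.o.o
gen 16: .oooo.
.o....
.oooo.
oo...o
gen 17: .oo.o.
.oooo.
.oo.o.
oo...o
gen 18: .oo.o.
.oooo.
.o..o.
o.oo.o
gen 19: .oo.o.
.ooooo
.o...o
o.oo..
gen 20: .oo.o.
.ooooo
.oo..o
oo....
gen 21: .oo...
.oo...
.oo.oo
oo....
gen 22: .oo...
.o....
...ooo
ooo...
gen 23: .oo...
.o...o
...o..
ooo..o
gen 24: o.....
.....o
...o..
ooo..o

7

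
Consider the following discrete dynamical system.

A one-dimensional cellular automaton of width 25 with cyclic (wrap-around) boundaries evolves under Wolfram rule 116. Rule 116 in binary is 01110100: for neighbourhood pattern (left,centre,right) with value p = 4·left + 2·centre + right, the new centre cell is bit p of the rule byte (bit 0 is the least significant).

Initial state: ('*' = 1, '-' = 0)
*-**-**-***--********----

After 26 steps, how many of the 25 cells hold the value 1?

step 0: *-**-**-***--********----
step 1: **-**-**--**--------**---
step 2: -**-**-**--**--------**--
step 3: --**-**-**--**--------**-
step 4: ---**-**-**--**--------**
step 5: *---**-**-**--**--------*
step 6: **---**-**-**--**--------
step 7: -**---**-**-**--**-------
step 8: --**---**-**-**--**------
step 9: ---**---**-**-**--**-----
step 10: ----**---**-**-**--**----
step 11: -----**---**-**-**--**---
step 12: ------**---**-**-**--**--
step 13: -------**---**-**-**--**-
step 14: --------**---**-**-**--**
step 15: *--------**---**-**-**--*
step 16: **--------**---**-**-**--
step 17: -**--------**---**-**-**-
step 18: --**--------**---**-**-**
step 19: *--**--------**---**-**-*
step 20: **--**--------**---**-**-
step 21: -**--**--------**---**-**
step 22: *-**--**--------**---**-*
step 23: **-**--**--------**---**-
step 24: -**-**--**--------**---**
step 25: *-**-**--**--------**---*
step 26: **-**-**--**--------**---

10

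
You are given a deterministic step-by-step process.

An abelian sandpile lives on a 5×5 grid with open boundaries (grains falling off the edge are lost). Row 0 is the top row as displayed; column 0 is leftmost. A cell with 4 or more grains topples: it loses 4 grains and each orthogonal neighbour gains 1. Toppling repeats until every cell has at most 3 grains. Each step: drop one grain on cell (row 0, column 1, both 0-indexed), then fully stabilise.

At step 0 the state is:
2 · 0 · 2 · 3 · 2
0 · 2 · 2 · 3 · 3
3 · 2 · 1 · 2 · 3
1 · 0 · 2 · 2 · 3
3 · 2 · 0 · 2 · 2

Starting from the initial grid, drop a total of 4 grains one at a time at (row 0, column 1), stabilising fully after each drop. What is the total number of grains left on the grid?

50

[0] 2 · 0 · 2 · 3 · 2
0 · 2 · 2 · 3 · 3
3 · 2 · 1 · 2 · 3
1 · 0 · 2 · 2 · 3
3 · 2 · 0 · 2 · 2
[1] 2 · 1 · 2 · 3 · 2
0 · 2 · 2 · 3 · 3
3 · 2 · 1 · 2 · 3
1 · 0 · 2 · 2 · 3
3 · 2 · 0 · 2 · 2
[2] 2 · 2 · 2 · 3 · 2
0 · 2 · 2 · 3 · 3
3 · 2 · 1 · 2 · 3
1 · 0 · 2 · 2 · 3
3 · 2 · 0 · 2 · 2
[3] 2 · 3 · 2 · 3 · 2
0 · 2 · 2 · 3 · 3
3 · 2 · 1 · 2 · 3
1 · 0 · 2 · 2 · 3
3 · 2 · 0 · 2 · 2
[4] 3 · 0 · 3 · 3 · 2
0 · 3 · 2 · 3 · 3
3 · 2 · 1 · 2 · 3
1 · 0 · 2 · 2 · 3
3 · 2 · 0 · 2 · 2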